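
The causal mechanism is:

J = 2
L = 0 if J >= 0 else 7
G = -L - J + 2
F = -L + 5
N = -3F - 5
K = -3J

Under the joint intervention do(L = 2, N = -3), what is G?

-2

Under do(L = 2, N = -3), each intervened variable's structural equation is replaced by its fixed value.
G = -L - J + 2  [with L=2, J=2]  = -2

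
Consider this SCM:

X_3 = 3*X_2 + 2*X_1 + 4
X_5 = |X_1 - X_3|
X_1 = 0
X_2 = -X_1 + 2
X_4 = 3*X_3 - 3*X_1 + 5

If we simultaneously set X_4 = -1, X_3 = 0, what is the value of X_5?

0

The joint intervention fixes X_4 = -1, X_3 = 0, removing each variable's own equation.
X_5 = |X_1 - X_3|  [with X_1=0, X_3=0]  = 0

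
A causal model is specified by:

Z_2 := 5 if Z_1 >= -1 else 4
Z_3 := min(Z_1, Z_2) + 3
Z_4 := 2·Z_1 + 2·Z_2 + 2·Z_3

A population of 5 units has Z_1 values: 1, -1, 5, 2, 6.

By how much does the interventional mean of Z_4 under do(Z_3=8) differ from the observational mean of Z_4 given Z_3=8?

-5.8

The intervention sets Z_3=8 in all 5 units regardless of Z_1. Recomputing Z_4 per unit gives 28, 24, 36, 30, 38; average 31.2.
Observing Z_3=8 restricts to units where Z_3's equation naturally yields 8: Z_1 ∈ {5, 6}. In that subpopulation Z_4 = 36, 38, mean 37.
Difference = 31.2 − 37 = -5.8.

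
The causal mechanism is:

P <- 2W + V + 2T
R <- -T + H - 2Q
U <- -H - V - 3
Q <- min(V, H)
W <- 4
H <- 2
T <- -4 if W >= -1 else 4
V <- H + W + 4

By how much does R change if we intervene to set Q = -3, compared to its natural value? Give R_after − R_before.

do(Q=-3) replaces the equation Q <- min(V, H) with the constant Q = -3.
T = -4 if W >= -1 else 4  [with W=4]  = -4
R = -T + H - 2Q  [with T=-4, H=2, Q=-3]  = 12
Without intervention: V = H + W + 4  [with H=2, W=4]  = 10; Q = min(V, H)  [with V=10, H=2]  = 2; T = -4 if W >= -1 else 4  [with W=4]  = -4; R = -T + H - 2Q  [with T=-4, H=2, Q=2]  = 2.
Change = 12 − 2 = 10.

10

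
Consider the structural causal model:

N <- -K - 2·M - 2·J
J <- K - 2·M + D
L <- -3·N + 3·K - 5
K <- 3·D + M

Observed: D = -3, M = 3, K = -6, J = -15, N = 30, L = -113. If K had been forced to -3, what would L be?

-77

The intervention breaks the incoming arrows to K: K <- 3·D + M no longer applies, and K = -3.
J = K - 2·M + D  [with K=-3, M=3, D=-3]  = -12
N = -K - 2·M - 2·J  [with K=-3, M=3, J=-12]  = 21
L = -3·N + 3·K - 5  [with N=21, K=-3]  = -77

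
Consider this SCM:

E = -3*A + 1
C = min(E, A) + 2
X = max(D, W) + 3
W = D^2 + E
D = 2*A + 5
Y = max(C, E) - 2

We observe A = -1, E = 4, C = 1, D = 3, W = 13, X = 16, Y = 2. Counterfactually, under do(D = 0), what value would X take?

Under do(D=0), the mechanism D = 2*A + 5 is discarded; D is fixed at 0.
E = -3*A + 1  [with A=-1]  = 4
W = D^2 + E  [with D=0, E=4]  = 4
X = max(D, W) + 3  [with D=0, W=4]  = 7

7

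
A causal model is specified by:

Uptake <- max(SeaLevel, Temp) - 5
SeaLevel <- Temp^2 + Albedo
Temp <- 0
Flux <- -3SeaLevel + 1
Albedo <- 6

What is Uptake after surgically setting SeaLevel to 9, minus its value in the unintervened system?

3

do(SeaLevel=9) replaces the equation SeaLevel <- Temp^2 + Albedo with the constant SeaLevel = 9.
Uptake = max(SeaLevel, Temp) - 5  [with SeaLevel=9, Temp=0]  = 4
Without intervention: SeaLevel = Temp^2 + Albedo  [with Temp=0, Albedo=6]  = 6; Uptake = max(SeaLevel, Temp) - 5  [with SeaLevel=6, Temp=0]  = 1.
Change = 4 − 1 = 3.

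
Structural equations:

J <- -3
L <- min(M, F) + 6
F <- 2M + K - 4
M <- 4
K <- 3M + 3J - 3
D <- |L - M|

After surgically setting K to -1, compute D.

5

The intervention breaks the incoming arrows to K: K <- 3M + 3J - 3 no longer applies, and K = -1.
F = 2M + K - 4  [with M=4, K=-1]  = 3
L = min(M, F) + 6  [with M=4, F=3]  = 9
D = |L - M|  [with L=9, M=4]  = 5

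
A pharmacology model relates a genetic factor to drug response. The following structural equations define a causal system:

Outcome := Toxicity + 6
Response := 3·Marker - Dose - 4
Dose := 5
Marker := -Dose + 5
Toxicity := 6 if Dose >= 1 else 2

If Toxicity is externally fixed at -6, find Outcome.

0

Intervening sets Toxicity = -6 and removes its equation (Toxicity := 6 if Dose >= 1 else 2).
Outcome = Toxicity + 6  [with Toxicity=-6]  = 0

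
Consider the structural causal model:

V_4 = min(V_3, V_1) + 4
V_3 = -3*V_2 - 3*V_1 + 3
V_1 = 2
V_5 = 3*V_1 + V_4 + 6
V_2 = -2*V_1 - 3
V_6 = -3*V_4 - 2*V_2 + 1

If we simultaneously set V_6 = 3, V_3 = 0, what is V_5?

16

Under do(V_6 = 3, V_3 = 0), each intervened variable's structural equation is replaced by its fixed value.
V_4 = min(V_3, V_1) + 4  [with V_3=0, V_1=2]  = 4
V_5 = 3*V_1 + V_4 + 6  [with V_1=2, V_4=4]  = 16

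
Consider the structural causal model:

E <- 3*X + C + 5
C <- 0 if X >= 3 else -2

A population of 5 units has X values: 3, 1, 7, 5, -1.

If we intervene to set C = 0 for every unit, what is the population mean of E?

14

Every unit gets C=0 under the intervention. E values become 14, 8, 26, 20, 2; E[E|do(C=0)] = 14.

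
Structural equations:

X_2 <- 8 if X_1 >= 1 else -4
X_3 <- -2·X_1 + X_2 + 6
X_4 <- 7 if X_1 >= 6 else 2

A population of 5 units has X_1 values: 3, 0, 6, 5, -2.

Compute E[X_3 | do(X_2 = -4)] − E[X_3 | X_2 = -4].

Every unit gets X_2=-4 under the intervention. X_3 values become -4, 2, -10, -8, 6; E[X_3|do(X_2=-4)] = -2.8.
Conditioning on X_2=-4 selects the 2 unit(s) with X_1 ∈ {0, -2}. Their X_3 values: 2, 6. Mean = 4.
Difference = -2.8 − 4 = -6.8.

-6.8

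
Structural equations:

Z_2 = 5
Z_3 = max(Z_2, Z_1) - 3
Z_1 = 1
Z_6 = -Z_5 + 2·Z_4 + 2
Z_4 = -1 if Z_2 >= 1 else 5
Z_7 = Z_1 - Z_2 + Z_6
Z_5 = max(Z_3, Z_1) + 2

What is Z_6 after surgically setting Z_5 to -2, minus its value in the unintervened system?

6

The intervention breaks the incoming arrows to Z_5: Z_5 = max(Z_3, Z_1) + 2 no longer applies, and Z_5 = -2.
Z_4 = -1 if Z_2 >= 1 else 5  [with Z_2=5]  = -1
Z_6 = -Z_5 + 2·Z_4 + 2  [with Z_5=-2, Z_4=-1]  = 2
Without intervention: Z_3 = max(Z_2, Z_1) - 3  [with Z_2=5, Z_1=1]  = 2; Z_4 = -1 if Z_2 >= 1 else 5  [with Z_2=5]  = -1; Z_5 = max(Z_3, Z_1) + 2  [with Z_3=2, Z_1=1]  = 4; Z_6 = -Z_5 + 2·Z_4 + 2  [with Z_5=4, Z_4=-1]  = -4.
Change = 2 − (-4) = 6.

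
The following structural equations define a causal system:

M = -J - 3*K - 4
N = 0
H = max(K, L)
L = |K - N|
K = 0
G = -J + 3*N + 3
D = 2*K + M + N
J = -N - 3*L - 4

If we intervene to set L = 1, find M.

The intervention breaks the incoming arrows to L: L = |K - N| no longer applies, and L = 1.
J = -N - 3*L - 4  [with N=0, L=1]  = -7
M = -J - 3*K - 4  [with J=-7, K=0]  = 3

3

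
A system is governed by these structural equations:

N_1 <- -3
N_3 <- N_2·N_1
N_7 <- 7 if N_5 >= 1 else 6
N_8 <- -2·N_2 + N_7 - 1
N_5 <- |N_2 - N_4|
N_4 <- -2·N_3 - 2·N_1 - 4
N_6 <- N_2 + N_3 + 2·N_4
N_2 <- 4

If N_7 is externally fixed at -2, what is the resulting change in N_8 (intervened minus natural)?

do(N_7=-2) replaces the equation N_7 <- 7 if N_5 >= 1 else 6 with the constant N_7 = -2.
N_8 = -2·N_2 + N_7 - 1  [with N_2=4, N_7=-2]  = -11
Without intervention: N_3 = N_2·N_1  [with N_2=4, N_1=-3]  = -12; N_4 = -2·N_3 - 2·N_1 - 4  [with N_3=-12, N_1=-3]  = 26; N_5 = |N_2 - N_4|  [with N_2=4, N_4=26]  = 22; N_7 = 7 if N_5 >= 1 else 6  [with N_5=22]  = 7; N_8 = -2·N_2 + N_7 - 1  [with N_2=4, N_7=7]  = -2.
Change = -11 − (-2) = -9.

-9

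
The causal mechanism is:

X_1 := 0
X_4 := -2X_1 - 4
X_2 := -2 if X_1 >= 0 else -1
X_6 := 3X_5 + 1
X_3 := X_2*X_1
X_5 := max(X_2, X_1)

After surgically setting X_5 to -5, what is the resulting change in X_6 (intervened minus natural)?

-15

The intervention breaks the incoming arrows to X_5: X_5 := max(X_2, X_1) no longer applies, and X_5 = -5.
X_6 = 3X_5 + 1  [with X_5=-5]  = -14
Without intervention: X_2 = -2 if X_1 >= 0 else -1  [with X_1=0]  = -2; X_5 = max(X_2, X_1)  [with X_2=-2, X_1=0]  = 0; X_6 = 3X_5 + 1  [with X_5=0]  = 1.
Change = -14 − 1 = -15.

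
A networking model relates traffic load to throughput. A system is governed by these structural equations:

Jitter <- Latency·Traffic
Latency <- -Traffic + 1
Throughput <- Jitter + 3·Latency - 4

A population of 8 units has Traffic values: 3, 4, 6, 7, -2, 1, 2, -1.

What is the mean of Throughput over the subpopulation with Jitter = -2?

-4.5

E[Throughput|Jitter=-2] averages over only the 2 units with Jitter=-2 (Traffic = 2, -1): Throughput = -9, 0, mean -4.5.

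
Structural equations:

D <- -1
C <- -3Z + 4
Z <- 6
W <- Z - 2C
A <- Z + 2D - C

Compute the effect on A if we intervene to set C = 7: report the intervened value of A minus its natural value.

The intervention breaks the incoming arrows to C: C <- -3Z + 4 no longer applies, and C = 7.
A = Z + 2D - C  [with Z=6, D=-1, C=7]  = -3
Without intervention: C = -3Z + 4  [with Z=6]  = -14; A = Z + 2D - C  [with Z=6, D=-1, C=-14]  = 18.
Change = -3 − 18 = -21.

-21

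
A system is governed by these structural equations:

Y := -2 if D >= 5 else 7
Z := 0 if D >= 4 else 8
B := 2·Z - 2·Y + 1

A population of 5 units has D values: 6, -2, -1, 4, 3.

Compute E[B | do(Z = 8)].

Every unit gets Z=8 under the intervention. B values become 21, 3, 3, 3, 3; E[B|do(Z=8)] = 6.6.

6.6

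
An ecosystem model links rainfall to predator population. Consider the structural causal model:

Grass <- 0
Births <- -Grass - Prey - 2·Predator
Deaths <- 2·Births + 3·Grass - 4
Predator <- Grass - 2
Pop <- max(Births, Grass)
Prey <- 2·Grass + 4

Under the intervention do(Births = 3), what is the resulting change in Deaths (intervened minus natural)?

6

Intervening sets Births = 3 and removes its equation (Births <- -Grass - Prey - 2·Predator).
Deaths = 2·Births + 3·Grass - 4  [with Births=3, Grass=0]  = 2
Without intervention: Prey = 2·Grass + 4  [with Grass=0]  = 4; Predator = Grass - 2  [with Grass=0]  = -2; Births = -Grass - Prey - 2·Predator  [with Grass=0, Prey=4, Predator=-2]  = 0; Deaths = 2·Births + 3·Grass - 4  [with Births=0, Grass=0]  = -4.
Change = 2 − (-4) = 6.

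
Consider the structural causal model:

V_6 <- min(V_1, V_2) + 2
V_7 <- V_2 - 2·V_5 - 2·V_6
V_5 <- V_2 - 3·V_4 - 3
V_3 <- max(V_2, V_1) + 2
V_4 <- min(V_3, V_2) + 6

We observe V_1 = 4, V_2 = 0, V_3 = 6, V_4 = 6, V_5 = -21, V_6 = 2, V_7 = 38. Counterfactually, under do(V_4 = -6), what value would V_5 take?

Intervening sets V_4 = -6 and removes its equation (V_4 <- min(V_3, V_2) + 6).
V_5 = V_2 - 3·V_4 - 3  [with V_2=0, V_4=-6]  = 15

15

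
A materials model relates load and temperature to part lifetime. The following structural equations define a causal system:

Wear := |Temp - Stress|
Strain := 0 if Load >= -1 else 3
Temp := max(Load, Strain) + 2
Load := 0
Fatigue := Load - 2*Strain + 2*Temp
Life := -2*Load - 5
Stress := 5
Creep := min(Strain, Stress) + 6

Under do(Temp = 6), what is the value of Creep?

6

Intervening sets Temp = 6 and removes its equation (Temp := max(Load, Strain) + 2).
No directed path runs from Temp to Creep, so Creep keeps its natural value.
Strain = 0 if Load >= -1 else 3  [with Load=0]  = 0
Creep = min(Strain, Stress) + 6  [with Strain=0, Stress=5]  = 6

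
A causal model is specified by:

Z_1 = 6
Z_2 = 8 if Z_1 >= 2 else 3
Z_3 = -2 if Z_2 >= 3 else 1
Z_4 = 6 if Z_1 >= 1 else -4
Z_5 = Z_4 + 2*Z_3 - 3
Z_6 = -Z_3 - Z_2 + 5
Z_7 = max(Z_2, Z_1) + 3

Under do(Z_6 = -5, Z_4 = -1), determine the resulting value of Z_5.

Setting Z_6 = -5, Z_4 = -1 by intervention discards those variables' equations.
Z_2 = 8 if Z_1 >= 2 else 3  [with Z_1=6]  = 8
Z_3 = -2 if Z_2 >= 3 else 1  [with Z_2=8]  = -2
Z_5 = Z_4 + 2*Z_3 - 3  [with Z_4=-1, Z_3=-2]  = -8

-8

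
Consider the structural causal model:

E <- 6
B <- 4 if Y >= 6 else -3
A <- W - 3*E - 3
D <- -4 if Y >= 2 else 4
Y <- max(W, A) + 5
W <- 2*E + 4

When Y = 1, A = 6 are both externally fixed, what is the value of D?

4

The joint intervention fixes Y = 1, A = 6, removing each variable's own equation.
D = -4 if Y >= 2 else 4  [with Y=1]  = 4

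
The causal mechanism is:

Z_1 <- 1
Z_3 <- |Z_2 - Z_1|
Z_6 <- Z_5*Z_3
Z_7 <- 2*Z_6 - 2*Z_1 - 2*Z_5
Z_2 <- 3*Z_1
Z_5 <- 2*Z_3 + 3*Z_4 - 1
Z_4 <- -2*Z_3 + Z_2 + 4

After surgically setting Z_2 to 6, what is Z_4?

0

Under do(Z_2=6), the mechanism Z_2 <- 3*Z_1 is discarded; Z_2 is fixed at 6.
Z_3 = |Z_2 - Z_1|  [with Z_2=6, Z_1=1]  = 5
Z_4 = -2*Z_3 + Z_2 + 4  [with Z_3=5, Z_2=6]  = 0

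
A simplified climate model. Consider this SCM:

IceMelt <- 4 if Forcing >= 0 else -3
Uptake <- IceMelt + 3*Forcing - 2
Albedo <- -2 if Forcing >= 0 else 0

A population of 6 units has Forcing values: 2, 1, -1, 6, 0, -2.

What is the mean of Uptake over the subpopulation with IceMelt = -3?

Observing IceMelt=-3 restricts to units where IceMelt's equation naturally yields -3: Forcing ∈ {-1, -2}. In that subpopulation Uptake = -8, -11, mean -9.5.

-9.5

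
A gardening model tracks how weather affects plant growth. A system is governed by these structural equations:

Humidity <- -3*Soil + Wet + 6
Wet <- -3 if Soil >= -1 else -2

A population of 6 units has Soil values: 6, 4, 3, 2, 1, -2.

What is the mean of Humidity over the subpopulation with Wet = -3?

-6.6

Conditioning on Wet=-3 selects the 5 unit(s) with Soil ∈ {6, 4, 3, 2, 1}. Their Humidity values: -15, -9, -6, -3, 0. Mean = -6.6.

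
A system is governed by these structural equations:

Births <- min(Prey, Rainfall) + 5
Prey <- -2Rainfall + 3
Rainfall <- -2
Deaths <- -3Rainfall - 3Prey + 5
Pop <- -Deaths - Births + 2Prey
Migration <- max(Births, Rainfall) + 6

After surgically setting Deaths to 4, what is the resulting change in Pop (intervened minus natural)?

-14

Under do(Deaths=4), the mechanism Deaths <- -3Rainfall - 3Prey + 5 is discarded; Deaths is fixed at 4.
Prey = -2Rainfall + 3  [with Rainfall=-2]  = 7
Births = min(Prey, Rainfall) + 5  [with Prey=7, Rainfall=-2]  = 3
Pop = -Deaths - Births + 2Prey  [with Deaths=4, Births=3, Prey=7]  = 7
Without intervention: Prey = -2Rainfall + 3  [with Rainfall=-2]  = 7; Births = min(Prey, Rainfall) + 5  [with Prey=7, Rainfall=-2]  = 3; Deaths = -3Rainfall - 3Prey + 5  [with Rainfall=-2, Prey=7]  = -10; Pop = -Deaths - Births + 2Prey  [with Deaths=-10, Births=3, Prey=7]  = 21.
Change = 7 − 21 = -14.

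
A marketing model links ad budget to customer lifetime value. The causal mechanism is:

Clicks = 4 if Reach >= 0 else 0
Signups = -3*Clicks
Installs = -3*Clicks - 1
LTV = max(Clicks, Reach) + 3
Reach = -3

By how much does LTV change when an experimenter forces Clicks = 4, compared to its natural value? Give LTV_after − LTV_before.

4

do(Clicks=4) replaces the equation Clicks = 4 if Reach >= 0 else 0 with the constant Clicks = 4.
LTV = max(Clicks, Reach) + 3  [with Clicks=4, Reach=-3]  = 7
Without intervention: Clicks = 4 if Reach >= 0 else 0  [with Reach=-3]  = 0; LTV = max(Clicks, Reach) + 3  [with Clicks=0, Reach=-3]  = 3.
Change = 7 − 3 = 4.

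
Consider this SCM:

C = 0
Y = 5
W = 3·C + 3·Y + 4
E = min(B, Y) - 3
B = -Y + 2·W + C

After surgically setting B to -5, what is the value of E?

-8

Intervening sets B = -5 and removes its equation (B = -Y + 2·W + C).
E = min(B, Y) - 3  [with B=-5, Y=5]  = -8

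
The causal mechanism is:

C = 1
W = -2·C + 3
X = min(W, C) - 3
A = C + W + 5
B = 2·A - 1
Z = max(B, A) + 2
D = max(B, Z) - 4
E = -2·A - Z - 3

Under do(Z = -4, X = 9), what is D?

Under do(Z = -4, X = 9), each intervened variable's structural equation is replaced by its fixed value.
W = -2·C + 3  [with C=1]  = 1
A = C + W + 5  [with C=1, W=1]  = 7
B = 2·A - 1  [with A=7]  = 13
D = max(B, Z) - 4  [with B=13, Z=-4]  = 9

9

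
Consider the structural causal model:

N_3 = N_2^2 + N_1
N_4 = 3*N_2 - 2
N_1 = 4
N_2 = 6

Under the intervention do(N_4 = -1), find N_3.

Under do(N_4=-1), the mechanism N_4 = 3*N_2 - 2 is discarded; N_4 is fixed at -1.
Since N_3 is not a descendant of the intervened variable, it is unaffected.
N_3 = N_2^2 + N_1  [with N_2=6, N_1=4]  = 40

40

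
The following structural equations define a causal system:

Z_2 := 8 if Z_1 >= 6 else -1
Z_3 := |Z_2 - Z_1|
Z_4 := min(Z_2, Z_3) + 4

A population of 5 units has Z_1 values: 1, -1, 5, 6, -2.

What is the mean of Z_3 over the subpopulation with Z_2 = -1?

E[Z_3|Z_2=-1] averages over only the 4 units with Z_2=-1 (Z_1 = 1, -1, 5, -2): Z_3 = 2, 0, 6, 1, mean 2.25.

2.25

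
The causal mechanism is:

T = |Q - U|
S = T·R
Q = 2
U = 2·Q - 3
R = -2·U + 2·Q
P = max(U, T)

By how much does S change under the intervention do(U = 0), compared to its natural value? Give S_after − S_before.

6

do(U=0) replaces the equation U = 2·Q - 3 with the constant U = 0.
T = |Q - U|  [with Q=2, U=0]  = 2
R = -2·U + 2·Q  [with U=0, Q=2]  = 4
S = T·R  [with T=2, R=4]  = 8
Without intervention: U = 2·Q - 3  [with Q=2]  = 1; T = |Q - U|  [with Q=2, U=1]  = 1; R = -2·U + 2·Q  [with U=1, Q=2]  = 2; S = T·R  [with T=1, R=2]  = 2.
Change = 8 − 2 = 6.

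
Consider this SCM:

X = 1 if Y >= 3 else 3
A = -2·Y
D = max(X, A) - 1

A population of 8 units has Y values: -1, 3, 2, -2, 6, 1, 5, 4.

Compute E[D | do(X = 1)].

Under do(X=1), X's equation is replaced by X=1 for every unit. Per-unit D: 1, 0, 0, 3, 0, 0, 0, 0. Mean = 0.5.

0.5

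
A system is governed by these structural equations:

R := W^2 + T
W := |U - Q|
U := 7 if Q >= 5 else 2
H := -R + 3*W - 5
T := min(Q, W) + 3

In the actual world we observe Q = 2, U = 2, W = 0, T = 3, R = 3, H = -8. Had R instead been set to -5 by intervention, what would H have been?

The intervention breaks the incoming arrows to R: R := W^2 + T no longer applies, and R = -5.
U = 7 if Q >= 5 else 2  [with Q=2]  = 2
W = |U - Q|  [with U=2, Q=2]  = 0
H = -R + 3*W - 5  [with R=-5, W=0]  = 0

0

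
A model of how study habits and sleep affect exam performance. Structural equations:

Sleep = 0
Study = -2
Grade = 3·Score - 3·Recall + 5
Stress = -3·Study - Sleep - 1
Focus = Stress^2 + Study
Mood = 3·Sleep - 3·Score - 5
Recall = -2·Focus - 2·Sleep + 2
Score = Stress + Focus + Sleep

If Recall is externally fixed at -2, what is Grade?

do(Recall=-2) replaces the equation Recall = -2·Focus - 2·Sleep + 2 with the constant Recall = -2.
Stress = -3·Study - Sleep - 1  [with Study=-2, Sleep=0]  = 5
Focus = Stress^2 + Study  [with Stress=5, Study=-2]  = 23
Score = Stress + Focus + Sleep  [with Stress=5, Focus=23, Sleep=0]  = 28
Grade = 3·Score - 3·Recall + 5  [with Score=28, Recall=-2]  = 95

95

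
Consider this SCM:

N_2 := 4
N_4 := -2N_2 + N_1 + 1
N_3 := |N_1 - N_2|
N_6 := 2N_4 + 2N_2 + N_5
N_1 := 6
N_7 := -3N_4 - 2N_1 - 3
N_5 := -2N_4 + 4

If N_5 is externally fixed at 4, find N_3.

do(N_5=4) replaces the equation N_5 := -2N_4 + 4 with the constant N_5 = 4.
N_3 is not downstream of the intervention, so its value is determined by the original equations.
N_3 = |N_1 - N_2|  [with N_1=6, N_2=4]  = 2

2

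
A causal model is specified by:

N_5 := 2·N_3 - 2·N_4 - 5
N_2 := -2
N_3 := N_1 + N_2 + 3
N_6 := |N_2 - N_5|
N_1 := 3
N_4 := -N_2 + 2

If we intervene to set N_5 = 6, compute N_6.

8

The intervention breaks the incoming arrows to N_5: N_5 := 2·N_3 - 2·N_4 - 5 no longer applies, and N_5 = 6.
N_6 = |N_2 - N_5|  [with N_2=-2, N_5=6]  = 8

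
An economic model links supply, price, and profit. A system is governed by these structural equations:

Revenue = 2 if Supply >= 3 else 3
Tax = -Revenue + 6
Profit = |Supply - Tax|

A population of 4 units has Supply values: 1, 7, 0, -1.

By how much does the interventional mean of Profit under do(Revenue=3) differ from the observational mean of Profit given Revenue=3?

0.25

do(Revenue=3) breaks Revenue's dependence on Supply. With Revenue=3 fixed, Profit across the units is 2, 4, 3, 4, mean 3.25.
Conditioning on Revenue=3 selects the 3 unit(s) with Supply ∈ {1, 0, -1}. Their Profit values: 2, 3, 4. Mean = 3.
Difference = 3.25 − 3 = 0.25.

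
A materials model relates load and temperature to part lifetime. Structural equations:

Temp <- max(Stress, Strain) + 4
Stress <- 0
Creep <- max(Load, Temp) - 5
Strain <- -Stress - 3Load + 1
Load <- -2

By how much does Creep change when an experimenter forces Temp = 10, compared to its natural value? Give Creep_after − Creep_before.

Intervening sets Temp = 10 and removes its equation (Temp <- max(Stress, Strain) + 4).
Creep = max(Load, Temp) - 5  [with Load=-2, Temp=10]  = 5
Without intervention: Strain = -Stress - 3Load + 1  [with Stress=0, Load=-2]  = 7; Temp = max(Stress, Strain) + 4  [with Stress=0, Strain=7]  = 11; Creep = max(Load, Temp) - 5  [with Load=-2, Temp=11]  = 6.
Change = 5 − 6 = -1.

-1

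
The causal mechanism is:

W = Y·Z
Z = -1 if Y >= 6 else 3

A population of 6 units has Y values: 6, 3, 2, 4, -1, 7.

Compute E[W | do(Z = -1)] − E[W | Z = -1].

Under do(Z=-1), Z's equation is replaced by Z=-1 for every unit. Per-unit W: -6, -3, -2, -4, 1, -7. Mean = -3.5.
Conditioning on Z=-1 selects the 2 unit(s) with Y ∈ {6, 7}. Their W values: -6, -7. Mean = -6.5.
Difference = -3.5 − (-6.5) = 3.

3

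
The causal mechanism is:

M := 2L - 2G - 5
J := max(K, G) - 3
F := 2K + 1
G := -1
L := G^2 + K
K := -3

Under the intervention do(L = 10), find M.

Intervening sets L = 10 and removes its equation (L := G^2 + K).
M = 2L - 2G - 5  [with L=10, G=-1]  = 17

17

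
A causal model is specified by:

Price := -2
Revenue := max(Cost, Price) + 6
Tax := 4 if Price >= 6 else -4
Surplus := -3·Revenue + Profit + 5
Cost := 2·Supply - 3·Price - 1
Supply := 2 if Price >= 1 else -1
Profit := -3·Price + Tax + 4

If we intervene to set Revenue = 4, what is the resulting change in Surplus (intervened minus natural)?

The intervention breaks the incoming arrows to Revenue: Revenue := max(Cost, Price) + 6 no longer applies, and Revenue = 4.
Tax = 4 if Price >= 6 else -4  [with Price=-2]  = -4
Profit = -3·Price + Tax + 4  [with Price=-2, Tax=-4]  = 6
Surplus = -3·Revenue + Profit + 5  [with Revenue=4, Profit=6]  = -1
Without intervention: Supply = 2 if Price >= 1 else -1  [with Price=-2]  = -1; Cost = 2·Supply - 3·Price - 1  [with Supply=-1, Price=-2]  = 3; Revenue = max(Cost, Price) + 6  [with Cost=3, Price=-2]  = 9; Tax = 4 if Price >= 6 else -4  [with Price=-2]  = -4; Profit = -3·Price + Tax + 4  [with Price=-2, Tax=-4]  = 6; Surplus = -3·Revenue + Profit + 5  [with Revenue=9, Profit=6]  = -16.
Change = -1 − (-16) = 15.

15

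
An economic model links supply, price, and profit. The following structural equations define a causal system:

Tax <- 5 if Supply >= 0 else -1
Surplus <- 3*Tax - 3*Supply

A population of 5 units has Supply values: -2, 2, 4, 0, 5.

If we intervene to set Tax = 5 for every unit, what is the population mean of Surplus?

The intervention sets Tax=5 in all 5 units regardless of Supply. Recomputing Surplus per unit gives 21, 9, 3, 15, 0; average 9.6.

9.6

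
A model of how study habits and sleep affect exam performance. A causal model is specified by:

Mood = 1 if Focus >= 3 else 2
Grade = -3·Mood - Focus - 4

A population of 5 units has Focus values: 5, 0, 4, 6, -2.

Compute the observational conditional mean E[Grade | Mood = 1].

-12

E[Grade|Mood=1] averages over only the 3 units with Mood=1 (Focus = 5, 4, 6): Grade = -12, -11, -13, mean -12.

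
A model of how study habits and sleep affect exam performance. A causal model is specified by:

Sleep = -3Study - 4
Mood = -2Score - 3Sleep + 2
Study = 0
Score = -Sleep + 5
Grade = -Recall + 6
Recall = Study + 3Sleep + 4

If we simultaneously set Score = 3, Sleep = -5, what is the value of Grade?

17

Setting Score = 3, Sleep = -5 by intervention discards those variables' equations.
Recall = Study + 3Sleep + 4  [with Study=0, Sleep=-5]  = -11
Grade = -Recall + 6  [with Recall=-11]  = 17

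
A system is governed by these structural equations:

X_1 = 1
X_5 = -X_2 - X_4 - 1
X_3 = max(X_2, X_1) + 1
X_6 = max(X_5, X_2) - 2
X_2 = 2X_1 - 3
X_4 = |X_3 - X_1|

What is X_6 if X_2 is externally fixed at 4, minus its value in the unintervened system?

5

Under do(X_2=4), the mechanism X_2 = 2X_1 - 3 is discarded; X_2 is fixed at 4.
X_3 = max(X_2, X_1) + 1  [with X_2=4, X_1=1]  = 5
X_4 = |X_3 - X_1|  [with X_3=5, X_1=1]  = 4
X_5 = -X_2 - X_4 - 1  [with X_2=4, X_4=4]  = -9
X_6 = max(X_5, X_2) - 2  [with X_5=-9, X_2=4]  = 2
Without intervention: X_2 = 2X_1 - 3  [with X_1=1]  = -1; X_3 = max(X_2, X_1) + 1  [with X_2=-1, X_1=1]  = 2; X_4 = |X_3 - X_1|  [with X_3=2, X_1=1]  = 1; X_5 = -X_2 - X_4 - 1  [with X_2=-1, X_4=1]  = -1; X_6 = max(X_5, X_2) - 2  [with X_5=-1, X_2=-1]  = -3.
Change = 2 − (-3) = 5.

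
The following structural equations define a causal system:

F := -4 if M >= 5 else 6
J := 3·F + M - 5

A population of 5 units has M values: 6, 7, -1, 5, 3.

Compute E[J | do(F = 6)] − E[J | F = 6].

3

do(F=6) breaks F's dependence on M. With F=6 fixed, J across the units is 19, 20, 12, 18, 16, mean 17.
Observing F=6 restricts to units where F's equation naturally yields 6: M ∈ {-1, 3}. In that subpopulation J = 12, 16, mean 14.
Difference = 17 − 14 = 3.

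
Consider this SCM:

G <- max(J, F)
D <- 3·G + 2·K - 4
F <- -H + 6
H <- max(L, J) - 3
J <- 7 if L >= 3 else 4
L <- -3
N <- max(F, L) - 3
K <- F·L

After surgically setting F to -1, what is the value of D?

14

do(F=-1) replaces the equation F <- -H + 6 with the constant F = -1.
J = 7 if L >= 3 else 4  [with L=-3]  = 4
K = F·L  [with F=-1, L=-3]  = 3
G = max(J, F)  [with J=4, F=-1]  = 4
D = 3·G + 2·K - 4  [with G=4, K=3]  = 14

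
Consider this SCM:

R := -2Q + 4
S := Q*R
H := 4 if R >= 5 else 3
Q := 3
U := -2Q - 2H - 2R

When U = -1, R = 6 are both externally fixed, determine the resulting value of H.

4

Setting U = -1, R = 6 by intervention discards those variables' equations.
H = 4 if R >= 5 else 3  [with R=6]  = 4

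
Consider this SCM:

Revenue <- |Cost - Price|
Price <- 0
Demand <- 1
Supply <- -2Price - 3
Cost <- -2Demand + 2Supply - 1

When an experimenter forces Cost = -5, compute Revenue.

Intervening sets Cost = -5 and removes its equation (Cost <- -2Demand + 2Supply - 1).
Revenue = |Cost - Price|  [with Cost=-5, Price=0]  = 5

5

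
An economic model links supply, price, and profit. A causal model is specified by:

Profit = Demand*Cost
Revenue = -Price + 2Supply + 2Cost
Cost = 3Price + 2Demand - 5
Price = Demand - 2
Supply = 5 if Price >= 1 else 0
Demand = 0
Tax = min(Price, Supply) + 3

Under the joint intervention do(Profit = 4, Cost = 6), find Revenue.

14

Under do(Profit = 4, Cost = 6), each intervened variable's structural equation is replaced by its fixed value.
Price = Demand - 2  [with Demand=0]  = -2
Supply = 5 if Price >= 1 else 0  [with Price=-2]  = 0
Revenue = -Price + 2Supply + 2Cost  [with Price=-2, Supply=0, Cost=6]  = 14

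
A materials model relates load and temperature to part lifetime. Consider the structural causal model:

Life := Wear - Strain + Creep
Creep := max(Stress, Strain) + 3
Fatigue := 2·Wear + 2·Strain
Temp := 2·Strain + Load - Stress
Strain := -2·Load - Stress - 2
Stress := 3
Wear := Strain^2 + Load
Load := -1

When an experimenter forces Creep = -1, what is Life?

do(Creep=-1) replaces the equation Creep := max(Stress, Strain) + 3 with the constant Creep = -1.
Strain = -2·Load - Stress - 2  [with Load=-1, Stress=3]  = -3
Wear = Strain^2 + Load  [with Strain=-3, Load=-1]  = 8
Life = Wear - Strain + Creep  [with Wear=8, Strain=-3, Creep=-1]  = 10

10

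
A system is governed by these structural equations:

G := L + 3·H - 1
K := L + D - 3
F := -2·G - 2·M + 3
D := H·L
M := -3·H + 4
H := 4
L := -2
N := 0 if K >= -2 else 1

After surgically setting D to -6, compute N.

The intervention breaks the incoming arrows to D: D := H·L no longer applies, and D = -6.
K = L + D - 3  [with L=-2, D=-6]  = -11
N = 0 if K >= -2 else 1  [with K=-11]  = 1

1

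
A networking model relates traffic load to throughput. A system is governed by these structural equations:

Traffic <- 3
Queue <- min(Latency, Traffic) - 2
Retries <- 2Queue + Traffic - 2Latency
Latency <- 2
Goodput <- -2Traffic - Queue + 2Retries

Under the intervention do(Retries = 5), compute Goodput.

4

Intervening sets Retries = 5 and removes its equation (Retries <- 2Queue + Traffic - 2Latency).
Queue = min(Latency, Traffic) - 2  [with Latency=2, Traffic=3]  = 0
Goodput = -2Traffic - Queue + 2Retries  [with Traffic=3, Queue=0, Retries=5]  = 4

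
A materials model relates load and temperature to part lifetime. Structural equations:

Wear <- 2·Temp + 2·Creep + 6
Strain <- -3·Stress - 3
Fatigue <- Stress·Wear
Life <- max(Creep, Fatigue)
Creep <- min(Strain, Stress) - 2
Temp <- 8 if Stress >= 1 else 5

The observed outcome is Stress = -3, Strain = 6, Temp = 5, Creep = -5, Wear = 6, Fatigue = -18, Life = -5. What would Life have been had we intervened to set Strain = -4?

-6

Under do(Strain=-4), the mechanism Strain <- -3·Stress - 3 is discarded; Strain is fixed at -4.
Temp = 8 if Stress >= 1 else 5  [with Stress=-3]  = 5
Creep = min(Strain, Stress) - 2  [with Strain=-4, Stress=-3]  = -6
Wear = 2·Temp + 2·Creep + 6  [with Temp=5, Creep=-6]  = 4
Fatigue = Stress·Wear  [with Stress=-3, Wear=4]  = -12
Life = max(Creep, Fatigue)  [with Creep=-6, Fatigue=-12]  = -6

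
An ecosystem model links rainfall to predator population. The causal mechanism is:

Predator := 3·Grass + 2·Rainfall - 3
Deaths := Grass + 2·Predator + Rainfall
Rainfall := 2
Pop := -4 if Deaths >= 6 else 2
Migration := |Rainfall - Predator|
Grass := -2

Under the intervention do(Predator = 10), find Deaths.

20

The intervention breaks the incoming arrows to Predator: Predator := 3·Grass + 2·Rainfall - 3 no longer applies, and Predator = 10.
Deaths = Grass + 2·Predator + Rainfall  [with Grass=-2, Predator=10, Rainfall=2]  = 20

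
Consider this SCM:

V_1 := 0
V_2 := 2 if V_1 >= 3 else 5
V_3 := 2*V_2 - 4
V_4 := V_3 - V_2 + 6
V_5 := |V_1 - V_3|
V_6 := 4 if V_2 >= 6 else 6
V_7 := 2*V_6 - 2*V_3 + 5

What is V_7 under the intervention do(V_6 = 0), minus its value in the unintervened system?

Intervening sets V_6 = 0 and removes its equation (V_6 := 4 if V_2 >= 6 else 6).
V_2 = 2 if V_1 >= 3 else 5  [with V_1=0]  = 5
V_3 = 2*V_2 - 4  [with V_2=5]  = 6
V_7 = 2*V_6 - 2*V_3 + 5  [with V_6=0, V_3=6]  = -7
Without intervention: V_2 = 2 if V_1 >= 3 else 5  [with V_1=0]  = 5; V_3 = 2*V_2 - 4  [with V_2=5]  = 6; V_6 = 4 if V_2 >= 6 else 6  [with V_2=5]  = 6; V_7 = 2*V_6 - 2*V_3 + 5  [with V_6=6, V_3=6]  = 5.
Change = -7 − 5 = -12.

-12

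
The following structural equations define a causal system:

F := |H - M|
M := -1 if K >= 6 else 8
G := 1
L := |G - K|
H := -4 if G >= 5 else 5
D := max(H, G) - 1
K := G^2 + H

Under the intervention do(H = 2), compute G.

1

Under do(H=2), the mechanism H := -4 if G >= 5 else 5 is discarded; H is fixed at 2.
G is not downstream of the intervention, so its value is determined by the original equations.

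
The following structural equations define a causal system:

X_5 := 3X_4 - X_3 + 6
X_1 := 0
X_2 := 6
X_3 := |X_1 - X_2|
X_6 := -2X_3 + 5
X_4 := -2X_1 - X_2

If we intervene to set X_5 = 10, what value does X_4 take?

The intervention breaks the incoming arrows to X_5: X_5 := 3X_4 - X_3 + 6 no longer applies, and X_5 = 10.
Since X_4 is not a descendant of the intervened variable, it is unaffected.
X_4 = -2X_1 - X_2  [with X_1=0, X_2=6]  = -6

-6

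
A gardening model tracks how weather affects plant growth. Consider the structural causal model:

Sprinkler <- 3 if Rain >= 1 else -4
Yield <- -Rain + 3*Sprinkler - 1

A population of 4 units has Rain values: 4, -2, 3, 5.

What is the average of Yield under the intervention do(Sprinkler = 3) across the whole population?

5.5

The intervention sets Sprinkler=3 in all 4 units regardless of Rain. Recomputing Yield per unit gives 4, 10, 5, 3; average 5.5.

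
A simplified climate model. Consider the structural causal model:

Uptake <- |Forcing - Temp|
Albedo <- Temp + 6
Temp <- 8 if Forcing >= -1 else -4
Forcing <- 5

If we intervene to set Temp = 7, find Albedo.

The intervention breaks the incoming arrows to Temp: Temp <- 8 if Forcing >= -1 else -4 no longer applies, and Temp = 7.
Albedo = Temp + 6  [with Temp=7]  = 13

13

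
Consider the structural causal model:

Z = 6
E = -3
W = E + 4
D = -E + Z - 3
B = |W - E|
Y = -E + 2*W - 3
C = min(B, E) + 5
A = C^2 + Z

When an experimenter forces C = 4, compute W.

1

Intervening sets C = 4 and removes its equation (C = min(B, E) + 5).
W is not downstream of the intervention, so its value is determined by the original equations.
W = E + 4  [with E=-3]  = 1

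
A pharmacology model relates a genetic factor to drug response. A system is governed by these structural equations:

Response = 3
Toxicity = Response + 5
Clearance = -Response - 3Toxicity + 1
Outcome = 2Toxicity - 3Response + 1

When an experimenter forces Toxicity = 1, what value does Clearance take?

-5

The intervention breaks the incoming arrows to Toxicity: Toxicity = Response + 5 no longer applies, and Toxicity = 1.
Clearance = -Response - 3Toxicity + 1  [with Response=3, Toxicity=1]  = -5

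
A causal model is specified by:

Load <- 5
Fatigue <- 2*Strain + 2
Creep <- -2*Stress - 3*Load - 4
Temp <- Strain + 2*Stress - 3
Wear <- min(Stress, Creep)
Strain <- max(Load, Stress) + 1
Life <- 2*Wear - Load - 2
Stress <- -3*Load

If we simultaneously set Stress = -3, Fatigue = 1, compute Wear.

-13

Under do(Stress = -3, Fatigue = 1), each intervened variable's structural equation is replaced by its fixed value.
Creep = -2*Stress - 3*Load - 4  [with Stress=-3, Load=5]  = -13
Wear = min(Stress, Creep)  [with Stress=-3, Creep=-13]  = -13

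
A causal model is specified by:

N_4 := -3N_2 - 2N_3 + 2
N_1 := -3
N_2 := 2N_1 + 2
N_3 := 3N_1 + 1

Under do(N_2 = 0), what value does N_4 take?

Under do(N_2=0), the mechanism N_2 := 2N_1 + 2 is discarded; N_2 is fixed at 0.
N_3 = 3N_1 + 1  [with N_1=-3]  = -8
N_4 = -3N_2 - 2N_3 + 2  [with N_2=0, N_3=-8]  = 18

18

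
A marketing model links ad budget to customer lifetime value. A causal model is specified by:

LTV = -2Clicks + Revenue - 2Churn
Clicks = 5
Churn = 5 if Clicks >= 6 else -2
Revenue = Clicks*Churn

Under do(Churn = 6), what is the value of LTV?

Under do(Churn=6), the mechanism Churn = 5 if Clicks >= 6 else -2 is discarded; Churn is fixed at 6.
Revenue = Clicks*Churn  [with Clicks=5, Churn=6]  = 30
LTV = -2Clicks + Revenue - 2Churn  [with Clicks=5, Revenue=30, Churn=6]  = 8

8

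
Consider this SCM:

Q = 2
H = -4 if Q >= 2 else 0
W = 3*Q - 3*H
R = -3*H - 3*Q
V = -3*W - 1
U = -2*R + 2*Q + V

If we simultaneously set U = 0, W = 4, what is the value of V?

-13

Under do(U = 0, W = 4), each intervened variable's structural equation is replaced by its fixed value.
V = -3*W - 1  [with W=4]  = -13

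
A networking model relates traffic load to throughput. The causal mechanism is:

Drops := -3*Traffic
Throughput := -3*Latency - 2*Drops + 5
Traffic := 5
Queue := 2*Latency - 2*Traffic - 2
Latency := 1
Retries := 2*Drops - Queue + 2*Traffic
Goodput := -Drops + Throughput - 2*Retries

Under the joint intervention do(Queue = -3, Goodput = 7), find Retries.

-17

Setting Queue = -3, Goodput = 7 by intervention discards those variables' equations.
Drops = -3*Traffic  [with Traffic=5]  = -15
Retries = 2*Drops - Queue + 2*Traffic  [with Drops=-15, Queue=-3, Traffic=5]  = -17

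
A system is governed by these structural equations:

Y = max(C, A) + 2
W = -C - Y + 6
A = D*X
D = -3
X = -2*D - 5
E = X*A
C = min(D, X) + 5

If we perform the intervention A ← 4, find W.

-2

The intervention breaks the incoming arrows to A: A = D*X no longer applies, and A = 4.
X = -2*D - 5  [with D=-3]  = 1
C = min(D, X) + 5  [with D=-3, X=1]  = 2
Y = max(C, A) + 2  [with C=2, A=4]  = 6
W = -C - Y + 6  [with C=2, Y=6]  = -2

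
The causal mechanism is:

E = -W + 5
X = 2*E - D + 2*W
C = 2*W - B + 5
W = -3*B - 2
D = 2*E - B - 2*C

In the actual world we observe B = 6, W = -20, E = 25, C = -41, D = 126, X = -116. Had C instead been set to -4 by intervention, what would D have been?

Intervening sets C = -4 and removes its equation (C = 2*W - B + 5).
W = -3*B - 2  [with B=6]  = -20
E = -W + 5  [with W=-20]  = 25
D = 2*E - B - 2*C  [with E=25, B=6, C=-4]  = 52

52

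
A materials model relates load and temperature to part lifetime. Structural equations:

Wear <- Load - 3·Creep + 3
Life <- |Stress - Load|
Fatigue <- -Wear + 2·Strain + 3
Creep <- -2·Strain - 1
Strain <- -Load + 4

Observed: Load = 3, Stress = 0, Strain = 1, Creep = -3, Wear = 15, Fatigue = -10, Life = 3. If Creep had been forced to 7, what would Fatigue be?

Under do(Creep=7), the mechanism Creep <- -2·Strain - 1 is discarded; Creep is fixed at 7.
Strain = -Load + 4  [with Load=3]  = 1
Wear = Load - 3·Creep + 3  [with Load=3, Creep=7]  = -15
Fatigue = -Wear + 2·Strain + 3  [with Wear=-15, Strain=1]  = 20

20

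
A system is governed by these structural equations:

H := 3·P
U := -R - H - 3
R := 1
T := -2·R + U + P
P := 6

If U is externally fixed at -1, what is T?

Intervening sets U = -1 and removes its equation (U := -R - H - 3).
T = -2·R + U + P  [with R=1, U=-1, P=6]  = 3

3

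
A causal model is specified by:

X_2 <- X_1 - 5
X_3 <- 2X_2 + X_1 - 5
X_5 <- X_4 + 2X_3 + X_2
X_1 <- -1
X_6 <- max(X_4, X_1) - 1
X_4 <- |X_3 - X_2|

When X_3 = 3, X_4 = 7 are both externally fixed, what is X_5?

Setting X_3 = 3, X_4 = 7 by intervention discards those variables' equations.
X_2 = X_1 - 5  [with X_1=-1]  = -6
X_5 = X_4 + 2X_3 + X_2  [with X_4=7, X_3=3, X_2=-6]  = 7

7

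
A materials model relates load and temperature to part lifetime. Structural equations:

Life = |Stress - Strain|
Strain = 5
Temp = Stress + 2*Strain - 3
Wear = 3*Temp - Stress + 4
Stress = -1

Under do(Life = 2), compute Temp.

do(Life=2) replaces the equation Life = |Stress - Strain| with the constant Life = 2.
Temp is not downstream of the intervention, so its value is determined by the original equations.
Temp = Stress + 2*Strain - 3  [with Stress=-1, Strain=5]  = 6

6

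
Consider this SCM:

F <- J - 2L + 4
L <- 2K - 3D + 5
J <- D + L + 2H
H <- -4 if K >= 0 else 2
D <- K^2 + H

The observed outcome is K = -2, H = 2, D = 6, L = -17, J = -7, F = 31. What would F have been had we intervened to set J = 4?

The intervention breaks the incoming arrows to J: J <- D + L + 2H no longer applies, and J = 4.
H = -4 if K >= 0 else 2  [with K=-2]  = 2
D = K^2 + H  [with K=-2, H=2]  = 6
L = 2K - 3D + 5  [with K=-2, D=6]  = -17
F = J - 2L + 4  [with J=4, L=-17]  = 42

42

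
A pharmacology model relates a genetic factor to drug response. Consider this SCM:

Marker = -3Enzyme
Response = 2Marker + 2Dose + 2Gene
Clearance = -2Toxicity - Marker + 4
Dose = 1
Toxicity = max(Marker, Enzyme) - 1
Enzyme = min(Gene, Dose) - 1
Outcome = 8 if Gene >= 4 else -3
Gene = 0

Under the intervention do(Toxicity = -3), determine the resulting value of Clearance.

Intervening sets Toxicity = -3 and removes its equation (Toxicity = max(Marker, Enzyme) - 1).
Enzyme = min(Gene, Dose) - 1  [with Gene=0, Dose=1]  = -1
Marker = -3Enzyme  [with Enzyme=-1]  = 3
Clearance = -2Toxicity - Marker + 4  [with Toxicity=-3, Marker=3]  = 7

7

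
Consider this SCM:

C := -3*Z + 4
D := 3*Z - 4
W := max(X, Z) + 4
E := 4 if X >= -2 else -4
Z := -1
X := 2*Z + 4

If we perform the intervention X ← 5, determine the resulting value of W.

The intervention breaks the incoming arrows to X: X := 2*Z + 4 no longer applies, and X = 5.
W = max(X, Z) + 4  [with X=5, Z=-1]  = 9

9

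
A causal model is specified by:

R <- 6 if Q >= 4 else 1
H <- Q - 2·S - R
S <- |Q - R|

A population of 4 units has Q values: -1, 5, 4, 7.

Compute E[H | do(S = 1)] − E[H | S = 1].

do(S=1) breaks S's dependence on Q. With S=1 fixed, H across the units is -4, -3, -4, -1, mean -3.
Conditioning on S=1 selects the 2 unit(s) with Q ∈ {5, 7}. Their H values: -3, -1. Mean = -2.
Difference = -3 − (-2) = -1.

-1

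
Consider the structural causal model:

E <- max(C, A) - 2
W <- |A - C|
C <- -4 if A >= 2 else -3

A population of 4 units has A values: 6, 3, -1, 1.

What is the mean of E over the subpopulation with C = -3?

Observing C=-3 restricts to units where C's equation naturally yields -3: A ∈ {-1, 1}. In that subpopulation E = -3, -1, mean -2.

-2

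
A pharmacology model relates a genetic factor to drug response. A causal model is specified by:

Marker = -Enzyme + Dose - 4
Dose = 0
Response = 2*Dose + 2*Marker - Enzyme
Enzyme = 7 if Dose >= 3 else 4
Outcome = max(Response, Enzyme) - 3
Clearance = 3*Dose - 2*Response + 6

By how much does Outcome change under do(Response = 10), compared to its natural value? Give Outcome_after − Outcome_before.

Under do(Response=10), the mechanism Response = 2*Dose + 2*Marker - Enzyme is discarded; Response is fixed at 10.
Enzyme = 7 if Dose >= 3 else 4  [with Dose=0]  = 4
Outcome = max(Response, Enzyme) - 3  [with Response=10, Enzyme=4]  = 7
Without intervention: Enzyme = 7 if Dose >= 3 else 4  [with Dose=0]  = 4; Marker = -Enzyme + Dose - 4  [with Enzyme=4, Dose=0]  = -8; Response = 2*Dose + 2*Marker - Enzyme  [with Dose=0, Marker=-8, Enzyme=4]  = -20; Outcome = max(Response, Enzyme) - 3  [with Response=-20, Enzyme=4]  = 1.
Change = 7 − 1 = 6.

6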